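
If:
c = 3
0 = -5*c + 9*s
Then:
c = 3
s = 5/3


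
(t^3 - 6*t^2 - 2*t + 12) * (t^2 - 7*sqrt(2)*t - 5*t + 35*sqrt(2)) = t^5 - 11*t^4 - 7*sqrt(2)*t^4 + 28*t^3 + 77*sqrt(2)*t^3 - 196*sqrt(2)*t^2 + 22*t^2 - 154*sqrt(2)*t - 60*t + 420*sqrt(2)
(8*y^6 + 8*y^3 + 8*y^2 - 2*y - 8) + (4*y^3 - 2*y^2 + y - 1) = 8*y^6 + 12*y^3 + 6*y^2 - y - 9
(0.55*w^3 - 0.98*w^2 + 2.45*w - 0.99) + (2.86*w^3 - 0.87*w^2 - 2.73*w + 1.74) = 3.41*w^3 - 1.85*w^2 - 0.28*w + 0.75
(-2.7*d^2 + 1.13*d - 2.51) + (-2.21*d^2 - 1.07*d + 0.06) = -4.91*d^2 + 0.0599999999999998*d - 2.45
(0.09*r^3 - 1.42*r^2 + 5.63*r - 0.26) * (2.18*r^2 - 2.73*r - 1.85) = 0.1962*r^5 - 3.3413*r^4 + 15.9835*r^3 - 13.3097*r^2 - 9.7057*r + 0.481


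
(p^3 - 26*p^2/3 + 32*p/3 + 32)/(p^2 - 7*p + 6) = (3*p^2 - 8*p - 16)/(3*(p - 1))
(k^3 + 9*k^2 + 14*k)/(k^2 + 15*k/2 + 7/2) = 2*k*(k + 2)/(2*k + 1)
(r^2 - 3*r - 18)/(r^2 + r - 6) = (r - 6)/(r - 2)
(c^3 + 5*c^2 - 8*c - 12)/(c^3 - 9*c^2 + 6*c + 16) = (c + 6)/(c - 8)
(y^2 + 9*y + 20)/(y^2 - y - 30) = (y + 4)/(y - 6)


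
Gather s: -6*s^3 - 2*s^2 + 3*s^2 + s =-6*s^3 + s^2 + s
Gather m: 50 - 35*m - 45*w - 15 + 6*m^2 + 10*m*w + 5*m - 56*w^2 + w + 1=6*m^2 + m*(10*w - 30) - 56*w^2 - 44*w + 36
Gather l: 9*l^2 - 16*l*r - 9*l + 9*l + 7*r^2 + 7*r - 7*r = 9*l^2 - 16*l*r + 7*r^2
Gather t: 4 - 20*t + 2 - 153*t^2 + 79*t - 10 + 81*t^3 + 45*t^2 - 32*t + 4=81*t^3 - 108*t^2 + 27*t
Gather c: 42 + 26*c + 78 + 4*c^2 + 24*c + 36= 4*c^2 + 50*c + 156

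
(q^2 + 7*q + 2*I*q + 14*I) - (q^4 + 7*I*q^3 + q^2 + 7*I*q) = -q^4 - 7*I*q^3 + 7*q - 5*I*q + 14*I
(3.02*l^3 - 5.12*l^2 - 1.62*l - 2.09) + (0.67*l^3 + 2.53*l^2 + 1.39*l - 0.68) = 3.69*l^3 - 2.59*l^2 - 0.23*l - 2.77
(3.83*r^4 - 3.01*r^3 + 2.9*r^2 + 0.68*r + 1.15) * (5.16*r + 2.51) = 19.7628*r^5 - 5.9183*r^4 + 7.4089*r^3 + 10.7878*r^2 + 7.6408*r + 2.8865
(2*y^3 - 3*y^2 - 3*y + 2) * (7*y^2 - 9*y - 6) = 14*y^5 - 39*y^4 - 6*y^3 + 59*y^2 - 12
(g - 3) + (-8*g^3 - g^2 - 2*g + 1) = -8*g^3 - g^2 - g - 2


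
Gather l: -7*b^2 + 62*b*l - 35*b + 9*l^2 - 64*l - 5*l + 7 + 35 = -7*b^2 - 35*b + 9*l^2 + l*(62*b - 69) + 42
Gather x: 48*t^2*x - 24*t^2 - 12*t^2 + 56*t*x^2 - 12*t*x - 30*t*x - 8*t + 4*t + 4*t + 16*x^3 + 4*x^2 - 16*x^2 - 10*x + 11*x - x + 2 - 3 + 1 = -36*t^2 + 16*x^3 + x^2*(56*t - 12) + x*(48*t^2 - 42*t)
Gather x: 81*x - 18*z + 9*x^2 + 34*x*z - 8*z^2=9*x^2 + x*(34*z + 81) - 8*z^2 - 18*z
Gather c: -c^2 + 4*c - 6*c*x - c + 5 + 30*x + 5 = -c^2 + c*(3 - 6*x) + 30*x + 10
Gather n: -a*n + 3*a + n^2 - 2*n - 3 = 3*a + n^2 + n*(-a - 2) - 3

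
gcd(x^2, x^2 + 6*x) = x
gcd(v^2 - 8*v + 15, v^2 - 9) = v - 3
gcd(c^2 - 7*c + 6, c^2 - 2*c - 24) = c - 6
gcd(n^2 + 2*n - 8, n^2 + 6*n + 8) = n + 4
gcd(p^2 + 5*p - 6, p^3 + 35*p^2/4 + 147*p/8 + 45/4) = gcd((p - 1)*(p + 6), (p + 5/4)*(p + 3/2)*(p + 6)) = p + 6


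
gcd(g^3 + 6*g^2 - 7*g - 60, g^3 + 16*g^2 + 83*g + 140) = g^2 + 9*g + 20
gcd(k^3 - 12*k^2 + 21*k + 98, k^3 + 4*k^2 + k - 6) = k + 2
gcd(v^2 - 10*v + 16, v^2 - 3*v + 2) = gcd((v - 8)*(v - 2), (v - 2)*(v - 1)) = v - 2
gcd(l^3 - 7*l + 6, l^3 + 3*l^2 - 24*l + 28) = l - 2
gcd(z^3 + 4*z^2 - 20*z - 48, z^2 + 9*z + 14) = z + 2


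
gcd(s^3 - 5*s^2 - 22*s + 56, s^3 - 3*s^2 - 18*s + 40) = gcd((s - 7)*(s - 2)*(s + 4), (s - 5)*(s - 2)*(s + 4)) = s^2 + 2*s - 8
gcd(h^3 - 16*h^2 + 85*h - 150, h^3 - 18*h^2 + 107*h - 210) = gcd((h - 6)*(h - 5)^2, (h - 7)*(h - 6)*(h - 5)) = h^2 - 11*h + 30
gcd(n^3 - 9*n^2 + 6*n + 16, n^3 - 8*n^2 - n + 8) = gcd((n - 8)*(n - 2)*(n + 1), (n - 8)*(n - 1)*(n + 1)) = n^2 - 7*n - 8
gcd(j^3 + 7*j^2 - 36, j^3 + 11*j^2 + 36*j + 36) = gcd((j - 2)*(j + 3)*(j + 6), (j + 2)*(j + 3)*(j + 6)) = j^2 + 9*j + 18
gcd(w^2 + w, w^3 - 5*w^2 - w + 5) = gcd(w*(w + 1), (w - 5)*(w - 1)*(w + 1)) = w + 1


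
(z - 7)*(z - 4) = z^2 - 11*z + 28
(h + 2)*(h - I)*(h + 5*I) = h^3 + 2*h^2 + 4*I*h^2 + 5*h + 8*I*h + 10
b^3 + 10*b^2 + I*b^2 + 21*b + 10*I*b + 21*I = (b + 3)*(b + 7)*(b + I)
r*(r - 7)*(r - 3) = r^3 - 10*r^2 + 21*r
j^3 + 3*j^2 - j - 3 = (j - 1)*(j + 1)*(j + 3)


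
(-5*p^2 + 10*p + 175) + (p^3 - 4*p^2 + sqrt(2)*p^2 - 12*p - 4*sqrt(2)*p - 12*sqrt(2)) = p^3 - 9*p^2 + sqrt(2)*p^2 - 4*sqrt(2)*p - 2*p - 12*sqrt(2) + 175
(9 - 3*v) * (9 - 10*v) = 30*v^2 - 117*v + 81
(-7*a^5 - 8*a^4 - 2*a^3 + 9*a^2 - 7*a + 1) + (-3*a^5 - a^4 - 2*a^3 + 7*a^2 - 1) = -10*a^5 - 9*a^4 - 4*a^3 + 16*a^2 - 7*a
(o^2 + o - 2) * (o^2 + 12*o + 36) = o^4 + 13*o^3 + 46*o^2 + 12*o - 72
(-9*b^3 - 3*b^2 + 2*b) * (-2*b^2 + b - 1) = 18*b^5 - 3*b^4 + 2*b^3 + 5*b^2 - 2*b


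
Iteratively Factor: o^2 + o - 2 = (o + 2)*(o - 1)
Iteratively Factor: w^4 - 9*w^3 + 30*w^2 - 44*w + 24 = (w - 2)*(w^3 - 7*w^2 + 16*w - 12) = (w - 2)^2*(w^2 - 5*w + 6) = (w - 2)^3*(w - 3)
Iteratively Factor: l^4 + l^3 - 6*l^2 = (l)*(l^3 + l^2 - 6*l) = l^2*(l^2 + l - 6) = l^2*(l + 3)*(l - 2)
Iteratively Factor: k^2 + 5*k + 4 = (k + 1)*(k + 4)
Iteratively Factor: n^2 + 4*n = (n)*(n + 4)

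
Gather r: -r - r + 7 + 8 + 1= 16 - 2*r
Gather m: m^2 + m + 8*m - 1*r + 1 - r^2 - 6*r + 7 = m^2 + 9*m - r^2 - 7*r + 8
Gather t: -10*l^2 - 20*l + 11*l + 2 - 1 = -10*l^2 - 9*l + 1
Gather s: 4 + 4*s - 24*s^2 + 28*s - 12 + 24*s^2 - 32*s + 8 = 0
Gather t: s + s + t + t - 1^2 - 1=2*s + 2*t - 2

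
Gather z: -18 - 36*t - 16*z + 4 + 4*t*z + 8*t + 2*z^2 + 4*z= -28*t + 2*z^2 + z*(4*t - 12) - 14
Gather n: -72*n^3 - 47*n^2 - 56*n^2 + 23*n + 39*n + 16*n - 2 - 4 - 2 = -72*n^3 - 103*n^2 + 78*n - 8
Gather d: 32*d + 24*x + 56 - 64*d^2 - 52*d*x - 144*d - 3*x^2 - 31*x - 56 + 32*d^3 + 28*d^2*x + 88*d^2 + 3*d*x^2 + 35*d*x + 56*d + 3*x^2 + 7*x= 32*d^3 + d^2*(28*x + 24) + d*(3*x^2 - 17*x - 56)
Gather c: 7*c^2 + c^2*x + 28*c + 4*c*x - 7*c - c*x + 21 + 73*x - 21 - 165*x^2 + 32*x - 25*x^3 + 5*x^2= c^2*(x + 7) + c*(3*x + 21) - 25*x^3 - 160*x^2 + 105*x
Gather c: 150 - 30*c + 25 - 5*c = 175 - 35*c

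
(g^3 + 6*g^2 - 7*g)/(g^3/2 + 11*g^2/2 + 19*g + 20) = 2*g*(g^2 + 6*g - 7)/(g^3 + 11*g^2 + 38*g + 40)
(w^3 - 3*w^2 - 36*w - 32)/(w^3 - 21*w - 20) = (w - 8)/(w - 5)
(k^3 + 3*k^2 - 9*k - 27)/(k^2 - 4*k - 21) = (k^2 - 9)/(k - 7)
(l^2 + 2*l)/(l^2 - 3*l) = (l + 2)/(l - 3)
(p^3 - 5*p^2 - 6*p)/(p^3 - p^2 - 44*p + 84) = p*(p + 1)/(p^2 + 5*p - 14)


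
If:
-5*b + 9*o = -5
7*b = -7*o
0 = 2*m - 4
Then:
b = 5/14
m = 2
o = -5/14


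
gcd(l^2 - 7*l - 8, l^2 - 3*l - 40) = l - 8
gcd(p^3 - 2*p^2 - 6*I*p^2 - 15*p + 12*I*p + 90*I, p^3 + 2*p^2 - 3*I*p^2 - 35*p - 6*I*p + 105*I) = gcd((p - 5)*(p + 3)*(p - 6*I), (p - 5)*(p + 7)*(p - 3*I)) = p - 5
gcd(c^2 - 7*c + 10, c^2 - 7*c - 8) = 1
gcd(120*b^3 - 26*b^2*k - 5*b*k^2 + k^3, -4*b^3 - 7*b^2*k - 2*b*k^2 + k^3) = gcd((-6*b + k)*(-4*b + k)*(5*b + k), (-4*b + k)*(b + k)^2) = 4*b - k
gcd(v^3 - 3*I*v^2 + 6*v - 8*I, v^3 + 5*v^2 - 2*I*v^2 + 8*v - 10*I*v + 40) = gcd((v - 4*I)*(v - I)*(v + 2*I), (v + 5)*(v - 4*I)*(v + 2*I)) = v^2 - 2*I*v + 8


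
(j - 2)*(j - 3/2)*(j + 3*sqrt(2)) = j^3 - 7*j^2/2 + 3*sqrt(2)*j^2 - 21*sqrt(2)*j/2 + 3*j + 9*sqrt(2)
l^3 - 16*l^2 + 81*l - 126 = (l - 7)*(l - 6)*(l - 3)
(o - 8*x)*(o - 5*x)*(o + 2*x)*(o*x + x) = o^4*x - 11*o^3*x^2 + o^3*x + 14*o^2*x^3 - 11*o^2*x^2 + 80*o*x^4 + 14*o*x^3 + 80*x^4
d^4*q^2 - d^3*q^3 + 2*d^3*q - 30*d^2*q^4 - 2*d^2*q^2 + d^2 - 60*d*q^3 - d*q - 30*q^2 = (d - 6*q)*(d + 5*q)*(d*q + 1)^2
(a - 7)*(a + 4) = a^2 - 3*a - 28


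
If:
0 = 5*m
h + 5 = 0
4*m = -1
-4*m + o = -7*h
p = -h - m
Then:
No Solution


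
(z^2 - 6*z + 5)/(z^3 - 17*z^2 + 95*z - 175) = (z - 1)/(z^2 - 12*z + 35)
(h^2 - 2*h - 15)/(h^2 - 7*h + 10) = (h + 3)/(h - 2)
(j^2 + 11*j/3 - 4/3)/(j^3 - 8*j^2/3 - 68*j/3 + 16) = (3*j - 1)/(3*j^2 - 20*j + 12)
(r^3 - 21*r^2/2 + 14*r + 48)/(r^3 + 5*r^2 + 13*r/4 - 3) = 2*(r^2 - 12*r + 32)/(2*r^2 + 7*r - 4)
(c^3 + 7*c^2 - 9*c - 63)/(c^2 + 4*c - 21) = c + 3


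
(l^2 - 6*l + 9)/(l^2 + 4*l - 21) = (l - 3)/(l + 7)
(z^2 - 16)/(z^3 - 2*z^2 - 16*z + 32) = 1/(z - 2)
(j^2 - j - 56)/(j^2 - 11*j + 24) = (j + 7)/(j - 3)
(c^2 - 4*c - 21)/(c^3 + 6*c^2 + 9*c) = (c - 7)/(c*(c + 3))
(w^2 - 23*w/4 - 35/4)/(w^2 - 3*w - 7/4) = (-4*w^2 + 23*w + 35)/(-4*w^2 + 12*w + 7)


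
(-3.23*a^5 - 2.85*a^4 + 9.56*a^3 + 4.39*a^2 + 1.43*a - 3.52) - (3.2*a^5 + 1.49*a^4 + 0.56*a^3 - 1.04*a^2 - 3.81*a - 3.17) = -6.43*a^5 - 4.34*a^4 + 9.0*a^3 + 5.43*a^2 + 5.24*a - 0.35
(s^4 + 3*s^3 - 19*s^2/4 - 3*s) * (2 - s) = -s^5 - s^4 + 43*s^3/4 - 13*s^2/2 - 6*s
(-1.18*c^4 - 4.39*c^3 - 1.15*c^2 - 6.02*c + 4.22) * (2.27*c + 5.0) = -2.6786*c^5 - 15.8653*c^4 - 24.5605*c^3 - 19.4154*c^2 - 20.5206*c + 21.1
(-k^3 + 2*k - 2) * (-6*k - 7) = 6*k^4 + 7*k^3 - 12*k^2 - 2*k + 14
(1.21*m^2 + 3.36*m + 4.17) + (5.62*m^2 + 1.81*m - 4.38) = 6.83*m^2 + 5.17*m - 0.21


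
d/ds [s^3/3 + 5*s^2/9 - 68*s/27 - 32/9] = s^2 + 10*s/9 - 68/27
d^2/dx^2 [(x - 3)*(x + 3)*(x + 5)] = 6*x + 10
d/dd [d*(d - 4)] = 2*d - 4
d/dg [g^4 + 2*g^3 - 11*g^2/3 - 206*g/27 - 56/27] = 4*g^3 + 6*g^2 - 22*g/3 - 206/27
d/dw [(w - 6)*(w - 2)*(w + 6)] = 3*w^2 - 4*w - 36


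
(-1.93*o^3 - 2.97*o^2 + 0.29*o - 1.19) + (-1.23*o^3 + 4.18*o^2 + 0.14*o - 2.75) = -3.16*o^3 + 1.21*o^2 + 0.43*o - 3.94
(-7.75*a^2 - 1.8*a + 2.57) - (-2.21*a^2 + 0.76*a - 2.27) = -5.54*a^2 - 2.56*a + 4.84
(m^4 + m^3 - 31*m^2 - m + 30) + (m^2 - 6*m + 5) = m^4 + m^3 - 30*m^2 - 7*m + 35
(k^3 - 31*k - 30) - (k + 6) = k^3 - 32*k - 36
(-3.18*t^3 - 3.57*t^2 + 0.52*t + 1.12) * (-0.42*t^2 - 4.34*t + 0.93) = 1.3356*t^5 + 15.3006*t^4 + 12.318*t^3 - 6.0473*t^2 - 4.3772*t + 1.0416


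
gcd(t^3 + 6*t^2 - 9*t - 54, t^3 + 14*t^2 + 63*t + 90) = t^2 + 9*t + 18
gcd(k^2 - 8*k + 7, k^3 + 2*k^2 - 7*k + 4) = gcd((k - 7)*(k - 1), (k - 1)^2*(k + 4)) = k - 1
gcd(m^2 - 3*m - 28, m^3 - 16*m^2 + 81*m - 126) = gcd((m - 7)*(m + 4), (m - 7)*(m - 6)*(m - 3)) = m - 7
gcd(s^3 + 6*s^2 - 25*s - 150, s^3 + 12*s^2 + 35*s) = s + 5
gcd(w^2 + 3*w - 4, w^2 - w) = w - 1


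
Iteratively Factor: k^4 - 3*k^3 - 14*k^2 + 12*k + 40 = (k - 5)*(k^3 + 2*k^2 - 4*k - 8) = (k - 5)*(k - 2)*(k^2 + 4*k + 4) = (k - 5)*(k - 2)*(k + 2)*(k + 2)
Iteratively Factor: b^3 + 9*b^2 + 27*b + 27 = (b + 3)*(b^2 + 6*b + 9) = (b + 3)^2*(b + 3)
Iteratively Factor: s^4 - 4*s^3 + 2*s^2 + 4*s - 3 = (s - 1)*(s^3 - 3*s^2 - s + 3) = (s - 3)*(s - 1)*(s^2 - 1) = (s - 3)*(s - 1)*(s + 1)*(s - 1)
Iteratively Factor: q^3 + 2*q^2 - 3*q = (q - 1)*(q^2 + 3*q) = (q - 1)*(q + 3)*(q)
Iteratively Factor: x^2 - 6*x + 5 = (x - 1)*(x - 5)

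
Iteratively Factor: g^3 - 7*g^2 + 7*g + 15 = (g + 1)*(g^2 - 8*g + 15) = (g - 3)*(g + 1)*(g - 5)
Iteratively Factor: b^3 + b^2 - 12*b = (b + 4)*(b^2 - 3*b) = b*(b + 4)*(b - 3)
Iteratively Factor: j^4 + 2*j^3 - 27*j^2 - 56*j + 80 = (j + 4)*(j^3 - 2*j^2 - 19*j + 20) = (j - 1)*(j + 4)*(j^2 - j - 20) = (j - 1)*(j + 4)^2*(j - 5)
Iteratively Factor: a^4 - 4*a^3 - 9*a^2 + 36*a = (a - 3)*(a^3 - a^2 - 12*a) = (a - 3)*(a + 3)*(a^2 - 4*a) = a*(a - 3)*(a + 3)*(a - 4)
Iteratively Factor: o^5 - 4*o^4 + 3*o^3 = (o)*(o^4 - 4*o^3 + 3*o^2) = o*(o - 3)*(o^3 - o^2) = o*(o - 3)*(o - 1)*(o^2) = o^2*(o - 3)*(o - 1)*(o)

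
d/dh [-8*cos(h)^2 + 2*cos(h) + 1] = 2*(8*cos(h) - 1)*sin(h)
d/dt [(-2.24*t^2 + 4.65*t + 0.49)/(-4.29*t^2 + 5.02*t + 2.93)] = (8.7037*t^2 - 8.9222*t + 11.1647)/(18.4041*t^4 - 43.0716*t^3 + 0.0609999999999928*t^2 + 29.4172*t + 8.5849)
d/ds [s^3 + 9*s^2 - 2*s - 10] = 3*s^2 + 18*s - 2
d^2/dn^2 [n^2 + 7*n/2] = 2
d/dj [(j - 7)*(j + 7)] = 2*j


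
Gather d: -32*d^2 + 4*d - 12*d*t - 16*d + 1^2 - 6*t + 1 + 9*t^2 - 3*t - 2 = -32*d^2 + d*(-12*t - 12) + 9*t^2 - 9*t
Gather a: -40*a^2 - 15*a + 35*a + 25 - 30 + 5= -40*a^2 + 20*a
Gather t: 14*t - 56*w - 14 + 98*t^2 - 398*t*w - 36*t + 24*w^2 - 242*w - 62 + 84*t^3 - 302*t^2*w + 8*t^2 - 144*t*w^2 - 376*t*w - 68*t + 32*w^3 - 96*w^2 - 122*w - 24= 84*t^3 + t^2*(106 - 302*w) + t*(-144*w^2 - 774*w - 90) + 32*w^3 - 72*w^2 - 420*w - 100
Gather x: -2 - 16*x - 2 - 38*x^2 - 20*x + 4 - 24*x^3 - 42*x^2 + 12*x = -24*x^3 - 80*x^2 - 24*x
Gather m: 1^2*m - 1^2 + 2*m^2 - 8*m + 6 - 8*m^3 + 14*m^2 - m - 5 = -8*m^3 + 16*m^2 - 8*m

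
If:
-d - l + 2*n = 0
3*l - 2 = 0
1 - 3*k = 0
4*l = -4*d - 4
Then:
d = -5/3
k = 1/3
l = 2/3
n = -1/2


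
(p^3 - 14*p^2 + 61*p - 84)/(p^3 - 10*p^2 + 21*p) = (p - 4)/p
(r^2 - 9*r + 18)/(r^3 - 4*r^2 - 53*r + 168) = (r - 6)/(r^2 - r - 56)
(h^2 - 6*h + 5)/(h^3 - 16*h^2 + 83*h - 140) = (h - 1)/(h^2 - 11*h + 28)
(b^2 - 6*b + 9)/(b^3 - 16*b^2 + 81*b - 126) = (b - 3)/(b^2 - 13*b + 42)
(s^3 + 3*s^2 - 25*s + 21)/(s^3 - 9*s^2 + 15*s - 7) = (s^2 + 4*s - 21)/(s^2 - 8*s + 7)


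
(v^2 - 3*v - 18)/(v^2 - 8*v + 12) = (v + 3)/(v - 2)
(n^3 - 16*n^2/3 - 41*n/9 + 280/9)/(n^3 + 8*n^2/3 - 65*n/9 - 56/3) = (n - 5)/(n + 3)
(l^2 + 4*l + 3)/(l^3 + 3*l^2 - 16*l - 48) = (l + 1)/(l^2 - 16)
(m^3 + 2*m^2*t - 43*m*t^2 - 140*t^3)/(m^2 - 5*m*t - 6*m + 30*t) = (m^3 + 2*m^2*t - 43*m*t^2 - 140*t^3)/(m^2 - 5*m*t - 6*m + 30*t)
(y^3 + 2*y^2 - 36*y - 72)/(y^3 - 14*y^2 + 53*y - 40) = (y^3 + 2*y^2 - 36*y - 72)/(y^3 - 14*y^2 + 53*y - 40)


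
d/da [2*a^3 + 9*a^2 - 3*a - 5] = 6*a^2 + 18*a - 3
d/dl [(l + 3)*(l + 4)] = 2*l + 7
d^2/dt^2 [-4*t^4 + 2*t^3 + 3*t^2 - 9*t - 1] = -48*t^2 + 12*t + 6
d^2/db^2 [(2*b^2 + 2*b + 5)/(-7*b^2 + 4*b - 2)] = 2*(-154*b^3 - 651*b^2 + 504*b - 34)/(343*b^6 - 588*b^5 + 630*b^4 - 400*b^3 + 180*b^2 - 48*b + 8)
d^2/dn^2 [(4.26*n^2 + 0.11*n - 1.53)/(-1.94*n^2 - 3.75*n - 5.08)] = (61.1550080000001*n^3 + 286.44876*n^2 + 73.2889319999999*n - 202.80519)/(7.301384*n^6 + 42.3405*n^5 + 139.201014*n^4 + 274.476375*n^3 + 364.505748*n^2 + 290.322*n + 131.096512)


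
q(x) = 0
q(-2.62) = 0.00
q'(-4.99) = 0.00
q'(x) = 0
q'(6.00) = 0.00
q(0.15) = 0.00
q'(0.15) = 0.00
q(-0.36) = 0.00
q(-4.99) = 0.00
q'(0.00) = 0.00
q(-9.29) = 0.00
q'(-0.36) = 0.00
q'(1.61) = 0.00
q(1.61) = 0.00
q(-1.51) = 0.00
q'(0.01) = 0.00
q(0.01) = 0.00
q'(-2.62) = 0.00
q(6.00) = 0.00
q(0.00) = 0.00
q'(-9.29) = 0.00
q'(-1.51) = 0.00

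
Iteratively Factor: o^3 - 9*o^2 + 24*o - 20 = (o - 5)*(o^2 - 4*o + 4) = (o - 5)*(o - 2)*(o - 2)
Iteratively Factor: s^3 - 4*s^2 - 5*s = (s - 5)*(s^2 + s) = (s - 5)*(s + 1)*(s)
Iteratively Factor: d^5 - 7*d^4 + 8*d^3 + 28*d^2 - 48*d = (d - 2)*(d^4 - 5*d^3 - 2*d^2 + 24*d) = (d - 3)*(d - 2)*(d^3 - 2*d^2 - 8*d) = d*(d - 3)*(d - 2)*(d^2 - 2*d - 8) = d*(d - 4)*(d - 3)*(d - 2)*(d + 2)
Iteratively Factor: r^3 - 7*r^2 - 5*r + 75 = (r + 3)*(r^2 - 10*r + 25) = (r - 5)*(r + 3)*(r - 5)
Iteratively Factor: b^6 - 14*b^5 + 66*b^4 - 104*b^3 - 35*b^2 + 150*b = (b)*(b^5 - 14*b^4 + 66*b^3 - 104*b^2 - 35*b + 150) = b*(b - 5)*(b^4 - 9*b^3 + 21*b^2 + b - 30) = b*(b - 5)*(b - 2)*(b^3 - 7*b^2 + 7*b + 15) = b*(b - 5)^2*(b - 2)*(b^2 - 2*b - 3) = b*(b - 5)^2*(b - 2)*(b + 1)*(b - 3)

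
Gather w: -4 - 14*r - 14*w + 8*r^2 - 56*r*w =8*r^2 - 14*r + w*(-56*r - 14) - 4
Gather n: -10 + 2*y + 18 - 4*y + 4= 12 - 2*y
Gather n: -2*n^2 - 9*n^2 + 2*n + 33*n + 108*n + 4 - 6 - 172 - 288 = -11*n^2 + 143*n - 462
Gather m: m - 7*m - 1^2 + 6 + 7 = 12 - 6*m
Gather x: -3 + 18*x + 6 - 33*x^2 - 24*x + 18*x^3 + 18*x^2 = 18*x^3 - 15*x^2 - 6*x + 3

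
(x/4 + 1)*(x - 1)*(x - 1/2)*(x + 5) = x^4/4 + 15*x^3/8 + 7*x^2/4 - 51*x/8 + 5/2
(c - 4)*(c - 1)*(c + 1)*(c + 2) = c^4 - 2*c^3 - 9*c^2 + 2*c + 8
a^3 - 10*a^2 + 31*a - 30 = (a - 5)*(a - 3)*(a - 2)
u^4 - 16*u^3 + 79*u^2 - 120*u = u*(u - 8)*(u - 5)*(u - 3)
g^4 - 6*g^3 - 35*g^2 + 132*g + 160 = (g - 8)*(g - 4)*(g + 1)*(g + 5)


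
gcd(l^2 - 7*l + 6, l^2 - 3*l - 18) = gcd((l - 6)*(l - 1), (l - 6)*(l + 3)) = l - 6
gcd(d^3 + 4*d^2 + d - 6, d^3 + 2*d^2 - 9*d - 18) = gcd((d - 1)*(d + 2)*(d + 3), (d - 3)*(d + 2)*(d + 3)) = d^2 + 5*d + 6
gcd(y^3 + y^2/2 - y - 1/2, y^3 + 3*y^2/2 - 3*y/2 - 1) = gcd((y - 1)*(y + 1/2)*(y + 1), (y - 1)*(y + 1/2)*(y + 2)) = y^2 - y/2 - 1/2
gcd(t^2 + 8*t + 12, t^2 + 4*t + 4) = t + 2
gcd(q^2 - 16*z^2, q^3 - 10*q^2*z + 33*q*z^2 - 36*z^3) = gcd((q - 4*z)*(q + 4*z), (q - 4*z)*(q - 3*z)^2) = -q + 4*z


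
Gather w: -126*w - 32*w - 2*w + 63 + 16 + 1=80 - 160*w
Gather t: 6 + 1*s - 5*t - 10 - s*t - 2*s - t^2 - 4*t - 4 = -s - t^2 + t*(-s - 9) - 8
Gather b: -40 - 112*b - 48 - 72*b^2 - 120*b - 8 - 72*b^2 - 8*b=-144*b^2 - 240*b - 96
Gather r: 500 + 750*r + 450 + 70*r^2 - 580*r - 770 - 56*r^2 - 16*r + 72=14*r^2 + 154*r + 252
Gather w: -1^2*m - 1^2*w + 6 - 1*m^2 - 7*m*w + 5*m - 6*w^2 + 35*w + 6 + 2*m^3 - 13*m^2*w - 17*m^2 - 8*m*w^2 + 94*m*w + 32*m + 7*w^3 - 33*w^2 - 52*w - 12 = 2*m^3 - 18*m^2 + 36*m + 7*w^3 + w^2*(-8*m - 39) + w*(-13*m^2 + 87*m - 18)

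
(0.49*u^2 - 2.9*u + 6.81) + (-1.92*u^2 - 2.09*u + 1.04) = -1.43*u^2 - 4.99*u + 7.85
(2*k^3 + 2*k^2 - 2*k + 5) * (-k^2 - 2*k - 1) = -2*k^5 - 6*k^4 - 4*k^3 - 3*k^2 - 8*k - 5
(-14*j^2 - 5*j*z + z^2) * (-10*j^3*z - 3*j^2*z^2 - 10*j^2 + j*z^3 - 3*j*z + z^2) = 140*j^5*z + 92*j^4*z^2 + 140*j^4 - 9*j^3*z^3 + 92*j^3*z - 8*j^2*z^4 - 9*j^2*z^2 + j*z^5 - 8*j*z^3 + z^4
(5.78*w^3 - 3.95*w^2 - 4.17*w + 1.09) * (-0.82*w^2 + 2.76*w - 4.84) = -4.7396*w^5 + 19.1918*w^4 - 35.4578*w^3 + 6.715*w^2 + 23.1912*w - 5.2756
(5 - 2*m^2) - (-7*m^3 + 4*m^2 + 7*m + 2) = 7*m^3 - 6*m^2 - 7*m + 3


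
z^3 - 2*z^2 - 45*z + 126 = (z - 6)*(z - 3)*(z + 7)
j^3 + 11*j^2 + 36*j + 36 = (j + 2)*(j + 3)*(j + 6)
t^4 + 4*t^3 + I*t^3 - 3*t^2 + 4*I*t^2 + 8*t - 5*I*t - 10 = (t - 1)*(t + 5)*(t - I)*(t + 2*I)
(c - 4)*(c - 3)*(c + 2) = c^3 - 5*c^2 - 2*c + 24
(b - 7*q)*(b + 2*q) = b^2 - 5*b*q - 14*q^2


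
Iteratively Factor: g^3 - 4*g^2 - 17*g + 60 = (g + 4)*(g^2 - 8*g + 15) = (g - 5)*(g + 4)*(g - 3)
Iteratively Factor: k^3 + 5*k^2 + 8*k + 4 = (k + 2)*(k^2 + 3*k + 2) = (k + 2)^2*(k + 1)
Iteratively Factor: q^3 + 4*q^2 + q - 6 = (q + 2)*(q^2 + 2*q - 3) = (q + 2)*(q + 3)*(q - 1)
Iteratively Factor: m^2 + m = (m + 1)*(m)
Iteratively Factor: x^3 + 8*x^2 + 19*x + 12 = (x + 1)*(x^2 + 7*x + 12) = (x + 1)*(x + 3)*(x + 4)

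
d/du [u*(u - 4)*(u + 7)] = 3*u^2 + 6*u - 28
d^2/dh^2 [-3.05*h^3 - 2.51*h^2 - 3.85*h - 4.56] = -18.3*h - 5.02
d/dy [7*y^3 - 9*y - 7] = 21*y^2 - 9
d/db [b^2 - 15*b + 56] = 2*b - 15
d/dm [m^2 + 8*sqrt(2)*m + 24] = 2*m + 8*sqrt(2)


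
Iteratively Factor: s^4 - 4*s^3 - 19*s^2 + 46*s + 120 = (s + 3)*(s^3 - 7*s^2 + 2*s + 40) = (s - 4)*(s + 3)*(s^2 - 3*s - 10) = (s - 5)*(s - 4)*(s + 3)*(s + 2)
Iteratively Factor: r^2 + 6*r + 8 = (r + 4)*(r + 2)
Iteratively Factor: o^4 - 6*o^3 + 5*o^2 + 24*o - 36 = (o - 2)*(o^3 - 4*o^2 - 3*o + 18) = (o - 2)*(o + 2)*(o^2 - 6*o + 9) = (o - 3)*(o - 2)*(o + 2)*(o - 3)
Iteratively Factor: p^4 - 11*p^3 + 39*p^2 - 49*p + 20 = (p - 5)*(p^3 - 6*p^2 + 9*p - 4) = (p - 5)*(p - 1)*(p^2 - 5*p + 4) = (p - 5)*(p - 4)*(p - 1)*(p - 1)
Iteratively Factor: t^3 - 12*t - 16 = (t + 2)*(t^2 - 2*t - 8) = (t - 4)*(t + 2)*(t + 2)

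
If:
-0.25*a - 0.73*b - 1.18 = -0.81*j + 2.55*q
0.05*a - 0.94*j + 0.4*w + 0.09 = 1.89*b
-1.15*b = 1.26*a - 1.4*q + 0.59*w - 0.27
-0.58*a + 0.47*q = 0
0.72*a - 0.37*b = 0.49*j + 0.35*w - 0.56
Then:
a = -0.18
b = -0.12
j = 0.57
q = -0.23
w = 0.55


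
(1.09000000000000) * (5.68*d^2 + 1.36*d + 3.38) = 6.1912*d^2 + 1.4824*d + 3.6842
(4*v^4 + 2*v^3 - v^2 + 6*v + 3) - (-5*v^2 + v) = 4*v^4 + 2*v^3 + 4*v^2 + 5*v + 3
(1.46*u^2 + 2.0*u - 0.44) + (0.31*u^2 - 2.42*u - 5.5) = 1.77*u^2 - 0.42*u - 5.94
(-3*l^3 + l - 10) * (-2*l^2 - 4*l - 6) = 6*l^5 + 12*l^4 + 16*l^3 + 16*l^2 + 34*l + 60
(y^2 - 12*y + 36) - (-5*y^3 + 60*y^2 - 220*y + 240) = 5*y^3 - 59*y^2 + 208*y - 204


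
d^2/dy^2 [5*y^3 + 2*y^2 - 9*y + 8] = 30*y + 4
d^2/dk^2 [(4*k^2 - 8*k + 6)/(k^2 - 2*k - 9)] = 84*(3*k^2 - 6*k + 13)/(k^6 - 6*k^5 - 15*k^4 + 100*k^3 + 135*k^2 - 486*k - 729)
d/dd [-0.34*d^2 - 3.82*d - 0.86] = -0.68*d - 3.82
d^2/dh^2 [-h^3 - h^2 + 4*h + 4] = -6*h - 2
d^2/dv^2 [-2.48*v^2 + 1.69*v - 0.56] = -4.96000000000000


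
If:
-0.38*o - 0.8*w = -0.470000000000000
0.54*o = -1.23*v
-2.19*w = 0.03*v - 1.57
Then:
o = -0.27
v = 0.12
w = 0.72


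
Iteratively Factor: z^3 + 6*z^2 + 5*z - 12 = (z + 3)*(z^2 + 3*z - 4) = (z + 3)*(z + 4)*(z - 1)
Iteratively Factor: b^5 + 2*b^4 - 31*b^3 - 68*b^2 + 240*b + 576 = (b - 4)*(b^4 + 6*b^3 - 7*b^2 - 96*b - 144) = (b - 4)^2*(b^3 + 10*b^2 + 33*b + 36) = (b - 4)^2*(b + 3)*(b^2 + 7*b + 12) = (b - 4)^2*(b + 3)*(b + 4)*(b + 3)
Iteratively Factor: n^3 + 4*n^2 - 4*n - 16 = (n - 2)*(n^2 + 6*n + 8) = (n - 2)*(n + 2)*(n + 4)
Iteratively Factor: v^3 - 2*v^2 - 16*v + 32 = (v - 2)*(v^2 - 16) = (v - 4)*(v - 2)*(v + 4)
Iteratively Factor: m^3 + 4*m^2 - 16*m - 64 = (m + 4)*(m^2 - 16) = (m - 4)*(m + 4)*(m + 4)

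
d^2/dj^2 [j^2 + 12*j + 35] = 2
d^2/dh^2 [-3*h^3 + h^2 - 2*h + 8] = 2 - 18*h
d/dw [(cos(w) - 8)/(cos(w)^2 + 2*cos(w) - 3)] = (cos(w)^2 - 16*cos(w) - 13)*sin(w)/(cos(w)^2 + 2*cos(w) - 3)^2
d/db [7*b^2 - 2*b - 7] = 14*b - 2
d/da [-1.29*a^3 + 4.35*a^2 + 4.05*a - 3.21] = -3.87*a^2 + 8.7*a + 4.05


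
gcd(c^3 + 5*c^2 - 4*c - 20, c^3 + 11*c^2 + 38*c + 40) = c^2 + 7*c + 10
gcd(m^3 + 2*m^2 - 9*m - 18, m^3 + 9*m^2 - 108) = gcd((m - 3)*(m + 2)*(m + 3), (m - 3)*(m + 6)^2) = m - 3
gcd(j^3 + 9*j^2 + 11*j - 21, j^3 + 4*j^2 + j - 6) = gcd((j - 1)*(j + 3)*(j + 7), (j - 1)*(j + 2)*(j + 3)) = j^2 + 2*j - 3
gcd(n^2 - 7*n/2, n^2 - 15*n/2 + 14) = n - 7/2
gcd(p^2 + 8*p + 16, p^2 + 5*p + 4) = p + 4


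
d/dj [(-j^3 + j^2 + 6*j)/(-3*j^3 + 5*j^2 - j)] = (-2*j^2 + 38*j - 31)/(9*j^4 - 30*j^3 + 31*j^2 - 10*j + 1)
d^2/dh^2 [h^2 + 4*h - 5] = 2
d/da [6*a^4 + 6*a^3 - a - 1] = 24*a^3 + 18*a^2 - 1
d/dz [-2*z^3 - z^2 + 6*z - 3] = -6*z^2 - 2*z + 6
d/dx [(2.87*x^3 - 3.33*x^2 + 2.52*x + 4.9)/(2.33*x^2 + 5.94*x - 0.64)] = (6.6871*x^4 + 34.0956*x^3 - 31.1622*x^2 - 18.5716*x - 30.7188)/(5.4289*x^4 + 27.6804*x^3 + 32.3012*x^2 - 7.6032*x + 0.4096)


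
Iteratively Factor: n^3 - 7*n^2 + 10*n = (n)*(n^2 - 7*n + 10) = n*(n - 2)*(n - 5)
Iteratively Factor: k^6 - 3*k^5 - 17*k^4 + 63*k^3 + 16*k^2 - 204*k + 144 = (k - 3)*(k^5 - 17*k^3 + 12*k^2 + 52*k - 48) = (k - 3)*(k - 2)*(k^4 + 2*k^3 - 13*k^2 - 14*k + 24) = (k - 3)*(k - 2)*(k + 2)*(k^3 - 13*k + 12) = (k - 3)*(k - 2)*(k - 1)*(k + 2)*(k^2 + k - 12) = (k - 3)*(k - 2)*(k - 1)*(k + 2)*(k + 4)*(k - 3)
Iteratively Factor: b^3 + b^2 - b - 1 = (b + 1)*(b^2 - 1) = (b + 1)^2*(b - 1)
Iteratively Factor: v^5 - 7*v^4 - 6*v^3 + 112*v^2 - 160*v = (v - 2)*(v^4 - 5*v^3 - 16*v^2 + 80*v) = (v - 4)*(v - 2)*(v^3 - v^2 - 20*v) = (v - 4)*(v - 2)*(v + 4)*(v^2 - 5*v) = (v - 5)*(v - 4)*(v - 2)*(v + 4)*(v)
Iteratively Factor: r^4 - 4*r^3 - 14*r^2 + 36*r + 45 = (r + 1)*(r^3 - 5*r^2 - 9*r + 45) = (r - 5)*(r + 1)*(r^2 - 9) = (r - 5)*(r + 1)*(r + 3)*(r - 3)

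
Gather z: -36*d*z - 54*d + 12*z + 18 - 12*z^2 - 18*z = -54*d - 12*z^2 + z*(-36*d - 6) + 18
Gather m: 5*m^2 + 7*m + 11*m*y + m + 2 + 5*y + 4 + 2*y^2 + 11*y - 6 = 5*m^2 + m*(11*y + 8) + 2*y^2 + 16*y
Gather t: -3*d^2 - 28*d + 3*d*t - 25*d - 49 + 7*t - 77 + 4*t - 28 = -3*d^2 - 53*d + t*(3*d + 11) - 154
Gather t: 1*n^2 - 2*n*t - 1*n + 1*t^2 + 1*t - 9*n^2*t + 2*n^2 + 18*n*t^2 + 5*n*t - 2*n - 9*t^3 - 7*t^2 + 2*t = 3*n^2 - 3*n - 9*t^3 + t^2*(18*n - 6) + t*(-9*n^2 + 3*n + 3)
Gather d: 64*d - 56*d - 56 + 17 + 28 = 8*d - 11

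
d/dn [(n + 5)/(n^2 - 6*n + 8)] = (n^2 - 6*n - 2*(n - 3)*(n + 5) + 8)/(n^2 - 6*n + 8)^2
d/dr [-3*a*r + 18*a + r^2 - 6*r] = -3*a + 2*r - 6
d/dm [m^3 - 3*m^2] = 3*m*(m - 2)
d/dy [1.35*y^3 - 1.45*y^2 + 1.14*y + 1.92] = 4.05*y^2 - 2.9*y + 1.14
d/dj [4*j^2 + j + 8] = 8*j + 1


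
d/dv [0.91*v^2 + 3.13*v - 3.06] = 1.82*v + 3.13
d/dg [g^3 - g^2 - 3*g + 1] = 3*g^2 - 2*g - 3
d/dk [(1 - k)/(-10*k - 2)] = 3/(25*k^2 + 10*k + 1)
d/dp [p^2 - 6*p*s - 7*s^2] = 2*p - 6*s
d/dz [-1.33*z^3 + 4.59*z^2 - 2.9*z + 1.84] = -3.99*z^2 + 9.18*z - 2.9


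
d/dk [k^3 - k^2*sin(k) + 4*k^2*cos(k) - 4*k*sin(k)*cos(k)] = -4*k^2*sin(k) - k^2*cos(k) + 3*k^2 - 2*k*sin(k) + 8*k*cos(k) - 4*k*cos(2*k) - 2*sin(2*k)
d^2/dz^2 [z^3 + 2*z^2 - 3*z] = 6*z + 4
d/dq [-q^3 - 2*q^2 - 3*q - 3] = -3*q^2 - 4*q - 3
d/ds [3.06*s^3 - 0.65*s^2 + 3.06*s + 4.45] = 9.18*s^2 - 1.3*s + 3.06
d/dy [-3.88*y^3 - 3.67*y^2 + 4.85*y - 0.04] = -11.64*y^2 - 7.34*y + 4.85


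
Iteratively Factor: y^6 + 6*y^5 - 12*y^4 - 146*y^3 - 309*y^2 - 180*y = (y + 3)*(y^5 + 3*y^4 - 21*y^3 - 83*y^2 - 60*y) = (y + 3)*(y + 4)*(y^4 - y^3 - 17*y^2 - 15*y) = (y - 5)*(y + 3)*(y + 4)*(y^3 + 4*y^2 + 3*y) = y*(y - 5)*(y + 3)*(y + 4)*(y^2 + 4*y + 3) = y*(y - 5)*(y + 3)^2*(y + 4)*(y + 1)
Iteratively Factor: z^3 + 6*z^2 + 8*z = (z + 4)*(z^2 + 2*z) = z*(z + 4)*(z + 2)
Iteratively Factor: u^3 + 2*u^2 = (u + 2)*(u^2) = u*(u + 2)*(u)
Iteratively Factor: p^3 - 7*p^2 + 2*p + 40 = (p + 2)*(p^2 - 9*p + 20) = (p - 5)*(p + 2)*(p - 4)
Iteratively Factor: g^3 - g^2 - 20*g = (g + 4)*(g^2 - 5*g) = g*(g + 4)*(g - 5)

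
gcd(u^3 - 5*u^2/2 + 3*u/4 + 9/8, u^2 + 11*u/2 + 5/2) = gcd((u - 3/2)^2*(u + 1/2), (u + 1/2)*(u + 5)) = u + 1/2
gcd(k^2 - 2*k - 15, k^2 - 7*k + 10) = k - 5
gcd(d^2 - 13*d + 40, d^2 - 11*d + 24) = d - 8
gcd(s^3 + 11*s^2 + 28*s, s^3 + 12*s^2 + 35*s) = s^2 + 7*s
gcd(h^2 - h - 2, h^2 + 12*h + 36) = 1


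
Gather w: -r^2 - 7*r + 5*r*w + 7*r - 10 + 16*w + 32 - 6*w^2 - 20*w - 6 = -r^2 - 6*w^2 + w*(5*r - 4) + 16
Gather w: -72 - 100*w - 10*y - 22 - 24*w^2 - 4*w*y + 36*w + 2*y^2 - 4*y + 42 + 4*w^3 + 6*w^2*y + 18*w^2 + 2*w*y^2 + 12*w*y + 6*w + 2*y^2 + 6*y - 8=4*w^3 + w^2*(6*y - 6) + w*(2*y^2 + 8*y - 58) + 4*y^2 - 8*y - 60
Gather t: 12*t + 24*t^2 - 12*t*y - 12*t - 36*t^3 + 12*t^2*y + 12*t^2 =-36*t^3 + t^2*(12*y + 36) - 12*t*y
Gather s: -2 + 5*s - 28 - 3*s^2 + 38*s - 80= -3*s^2 + 43*s - 110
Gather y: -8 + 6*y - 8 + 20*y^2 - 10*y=20*y^2 - 4*y - 16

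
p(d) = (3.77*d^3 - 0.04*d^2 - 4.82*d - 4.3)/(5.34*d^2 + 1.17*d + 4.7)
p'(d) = (-10.68*d - 1.17)*(3.77*d^3 - 0.04*d^2 - 4.82*d - 4.3)/(5.34*d^2 + 1.17*d + 4.7)^2 + (11.31*d^2 - 0.08*d - 4.82)/(5.34*d^2 + 1.17*d + 4.7)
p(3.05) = 1.51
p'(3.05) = 0.85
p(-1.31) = -0.53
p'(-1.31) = 0.64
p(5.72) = 3.61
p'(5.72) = 0.75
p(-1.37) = -0.57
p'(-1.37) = 0.68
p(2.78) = 1.28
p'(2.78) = 0.87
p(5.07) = 3.12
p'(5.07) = 0.76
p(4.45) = 2.64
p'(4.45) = 0.78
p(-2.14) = -1.17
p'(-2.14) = 0.82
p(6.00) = 3.82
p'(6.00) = 0.75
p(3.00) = 1.47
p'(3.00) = 0.85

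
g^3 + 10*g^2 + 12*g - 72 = (g - 2)*(g + 6)^2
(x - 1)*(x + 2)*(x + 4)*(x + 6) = x^4 + 11*x^3 + 32*x^2 + 4*x - 48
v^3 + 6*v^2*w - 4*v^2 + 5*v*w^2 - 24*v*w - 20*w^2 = (v - 4)*(v + w)*(v + 5*w)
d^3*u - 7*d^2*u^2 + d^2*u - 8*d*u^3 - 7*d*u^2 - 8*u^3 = (d - 8*u)*(d + u)*(d*u + u)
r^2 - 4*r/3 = r*(r - 4/3)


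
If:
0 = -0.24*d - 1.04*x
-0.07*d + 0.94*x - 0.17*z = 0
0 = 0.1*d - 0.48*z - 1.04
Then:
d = 1.14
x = -0.26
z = -1.93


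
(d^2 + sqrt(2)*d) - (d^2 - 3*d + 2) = sqrt(2)*d + 3*d - 2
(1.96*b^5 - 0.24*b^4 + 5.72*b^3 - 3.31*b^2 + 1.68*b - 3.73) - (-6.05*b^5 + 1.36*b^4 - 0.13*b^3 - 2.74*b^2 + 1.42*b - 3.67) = 8.01*b^5 - 1.6*b^4 + 5.85*b^3 - 0.57*b^2 + 0.26*b - 0.0600000000000001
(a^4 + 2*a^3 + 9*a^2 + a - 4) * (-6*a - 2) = -6*a^5 - 14*a^4 - 58*a^3 - 24*a^2 + 22*a + 8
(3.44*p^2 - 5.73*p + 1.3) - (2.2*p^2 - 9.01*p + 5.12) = 1.24*p^2 + 3.28*p - 3.82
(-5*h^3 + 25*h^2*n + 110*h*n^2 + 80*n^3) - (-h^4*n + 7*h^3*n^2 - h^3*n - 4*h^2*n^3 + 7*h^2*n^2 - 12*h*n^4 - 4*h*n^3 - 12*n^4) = h^4*n - 7*h^3*n^2 + h^3*n - 5*h^3 + 4*h^2*n^3 - 7*h^2*n^2 + 25*h^2*n + 12*h*n^4 + 4*h*n^3 + 110*h*n^2 + 12*n^4 + 80*n^3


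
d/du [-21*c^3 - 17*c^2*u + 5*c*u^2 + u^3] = -17*c^2 + 10*c*u + 3*u^2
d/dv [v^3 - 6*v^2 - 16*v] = 3*v^2 - 12*v - 16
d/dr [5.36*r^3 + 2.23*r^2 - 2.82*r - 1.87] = 16.08*r^2 + 4.46*r - 2.82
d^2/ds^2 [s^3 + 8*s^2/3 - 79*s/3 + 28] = 6*s + 16/3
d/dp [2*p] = 2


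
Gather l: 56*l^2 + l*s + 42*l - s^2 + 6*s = 56*l^2 + l*(s + 42) - s^2 + 6*s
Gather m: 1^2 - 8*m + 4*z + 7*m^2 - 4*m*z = 7*m^2 + m*(-4*z - 8) + 4*z + 1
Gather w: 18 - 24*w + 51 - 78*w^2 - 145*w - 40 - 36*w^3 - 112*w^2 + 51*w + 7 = -36*w^3 - 190*w^2 - 118*w + 36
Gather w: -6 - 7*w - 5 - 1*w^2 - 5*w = -w^2 - 12*w - 11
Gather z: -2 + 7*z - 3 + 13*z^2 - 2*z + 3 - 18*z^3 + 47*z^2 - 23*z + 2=-18*z^3 + 60*z^2 - 18*z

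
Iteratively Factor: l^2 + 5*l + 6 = (l + 3)*(l + 2)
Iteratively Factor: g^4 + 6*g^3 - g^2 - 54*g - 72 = (g + 2)*(g^3 + 4*g^2 - 9*g - 36) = (g + 2)*(g + 3)*(g^2 + g - 12) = (g - 3)*(g + 2)*(g + 3)*(g + 4)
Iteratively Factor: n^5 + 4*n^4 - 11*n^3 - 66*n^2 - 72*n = (n + 3)*(n^4 + n^3 - 14*n^2 - 24*n) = (n + 3)^2*(n^3 - 2*n^2 - 8*n) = (n + 2)*(n + 3)^2*(n^2 - 4*n) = (n - 4)*(n + 2)*(n + 3)^2*(n)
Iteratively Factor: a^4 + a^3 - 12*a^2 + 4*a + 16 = (a + 1)*(a^3 - 12*a + 16) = (a + 1)*(a + 4)*(a^2 - 4*a + 4) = (a - 2)*(a + 1)*(a + 4)*(a - 2)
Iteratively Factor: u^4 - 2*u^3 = (u)*(u^3 - 2*u^2) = u^2*(u^2 - 2*u) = u^2*(u - 2)*(u)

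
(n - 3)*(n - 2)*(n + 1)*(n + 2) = n^4 - 2*n^3 - 7*n^2 + 8*n + 12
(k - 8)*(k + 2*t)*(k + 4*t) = k^3 + 6*k^2*t - 8*k^2 + 8*k*t^2 - 48*k*t - 64*t^2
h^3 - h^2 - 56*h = h*(h - 8)*(h + 7)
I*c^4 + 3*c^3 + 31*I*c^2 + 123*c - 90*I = (c - 5*I)*(c - 3*I)*(c + 6*I)*(I*c + 1)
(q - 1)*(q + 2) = q^2 + q - 2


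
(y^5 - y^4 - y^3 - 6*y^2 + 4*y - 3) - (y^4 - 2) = y^5 - 2*y^4 - y^3 - 6*y^2 + 4*y - 1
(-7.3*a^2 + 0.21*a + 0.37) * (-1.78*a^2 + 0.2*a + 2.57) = 12.994*a^4 - 1.8338*a^3 - 19.3776*a^2 + 0.6137*a + 0.9509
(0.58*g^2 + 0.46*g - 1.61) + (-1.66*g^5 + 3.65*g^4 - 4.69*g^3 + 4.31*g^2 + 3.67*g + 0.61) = -1.66*g^5 + 3.65*g^4 - 4.69*g^3 + 4.89*g^2 + 4.13*g - 1.0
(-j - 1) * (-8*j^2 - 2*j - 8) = 8*j^3 + 10*j^2 + 10*j + 8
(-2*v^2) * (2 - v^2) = 2*v^4 - 4*v^2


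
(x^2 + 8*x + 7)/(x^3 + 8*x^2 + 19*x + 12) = (x + 7)/(x^2 + 7*x + 12)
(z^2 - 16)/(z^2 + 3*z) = (z^2 - 16)/(z*(z + 3))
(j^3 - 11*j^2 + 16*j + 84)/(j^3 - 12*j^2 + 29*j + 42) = (j + 2)/(j + 1)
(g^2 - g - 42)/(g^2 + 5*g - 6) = (g - 7)/(g - 1)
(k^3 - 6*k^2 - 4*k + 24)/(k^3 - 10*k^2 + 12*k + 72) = (k - 2)/(k - 6)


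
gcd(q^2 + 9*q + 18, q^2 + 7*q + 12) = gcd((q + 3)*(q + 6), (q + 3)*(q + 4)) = q + 3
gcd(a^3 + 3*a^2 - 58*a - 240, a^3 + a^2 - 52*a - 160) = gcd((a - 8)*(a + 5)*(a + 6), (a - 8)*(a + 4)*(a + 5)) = a^2 - 3*a - 40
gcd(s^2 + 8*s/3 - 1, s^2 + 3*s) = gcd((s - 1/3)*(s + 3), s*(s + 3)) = s + 3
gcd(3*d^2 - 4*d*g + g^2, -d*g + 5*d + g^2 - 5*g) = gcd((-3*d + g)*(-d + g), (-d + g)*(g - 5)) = d - g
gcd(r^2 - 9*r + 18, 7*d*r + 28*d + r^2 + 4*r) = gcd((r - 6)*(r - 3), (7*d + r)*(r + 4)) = 1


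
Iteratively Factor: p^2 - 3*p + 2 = (p - 2)*(p - 1)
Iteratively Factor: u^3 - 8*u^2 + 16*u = (u - 4)*(u^2 - 4*u) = (u - 4)^2*(u)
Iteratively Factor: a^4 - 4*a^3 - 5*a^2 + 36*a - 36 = (a - 3)*(a^3 - a^2 - 8*a + 12) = (a - 3)*(a + 3)*(a^2 - 4*a + 4) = (a - 3)*(a - 2)*(a + 3)*(a - 2)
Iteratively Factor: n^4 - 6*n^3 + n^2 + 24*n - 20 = (n - 5)*(n^3 - n^2 - 4*n + 4) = (n - 5)*(n - 1)*(n^2 - 4) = (n - 5)*(n - 2)*(n - 1)*(n + 2)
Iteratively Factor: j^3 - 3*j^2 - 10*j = (j + 2)*(j^2 - 5*j) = (j - 5)*(j + 2)*(j)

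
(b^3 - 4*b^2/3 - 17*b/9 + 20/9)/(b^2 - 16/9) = (3*b^2 - 8*b + 5)/(3*b - 4)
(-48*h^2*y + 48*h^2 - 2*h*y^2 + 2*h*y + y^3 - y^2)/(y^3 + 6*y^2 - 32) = (-48*h^2*y + 48*h^2 - 2*h*y^2 + 2*h*y + y^3 - y^2)/(y^3 + 6*y^2 - 32)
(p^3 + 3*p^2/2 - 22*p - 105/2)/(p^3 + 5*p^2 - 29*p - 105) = (p + 7/2)/(p + 7)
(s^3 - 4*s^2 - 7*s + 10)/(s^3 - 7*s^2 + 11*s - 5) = (s + 2)/(s - 1)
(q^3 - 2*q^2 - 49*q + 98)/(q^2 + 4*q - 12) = (q^2 - 49)/(q + 6)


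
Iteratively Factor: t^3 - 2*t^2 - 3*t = (t - 3)*(t^2 + t) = (t - 3)*(t + 1)*(t)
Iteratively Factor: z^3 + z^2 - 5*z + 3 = (z - 1)*(z^2 + 2*z - 3) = (z - 1)^2*(z + 3)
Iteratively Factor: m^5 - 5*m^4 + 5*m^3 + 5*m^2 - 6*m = (m + 1)*(m^4 - 6*m^3 + 11*m^2 - 6*m) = (m - 1)*(m + 1)*(m^3 - 5*m^2 + 6*m) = (m - 2)*(m - 1)*(m + 1)*(m^2 - 3*m) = m*(m - 2)*(m - 1)*(m + 1)*(m - 3)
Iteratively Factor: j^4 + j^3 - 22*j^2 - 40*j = (j + 4)*(j^3 - 3*j^2 - 10*j) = j*(j + 4)*(j^2 - 3*j - 10) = j*(j - 5)*(j + 4)*(j + 2)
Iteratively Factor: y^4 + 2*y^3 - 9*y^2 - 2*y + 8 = (y - 2)*(y^3 + 4*y^2 - y - 4) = (y - 2)*(y - 1)*(y^2 + 5*y + 4) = (y - 2)*(y - 1)*(y + 4)*(y + 1)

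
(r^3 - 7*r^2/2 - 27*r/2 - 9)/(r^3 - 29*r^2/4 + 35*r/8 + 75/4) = 4*(2*r^2 + 5*r + 3)/(8*r^2 - 10*r - 25)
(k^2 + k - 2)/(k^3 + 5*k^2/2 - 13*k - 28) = 2*(k - 1)/(2*k^2 + k - 28)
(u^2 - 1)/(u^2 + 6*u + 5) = (u - 1)/(u + 5)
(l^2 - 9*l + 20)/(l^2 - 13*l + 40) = (l - 4)/(l - 8)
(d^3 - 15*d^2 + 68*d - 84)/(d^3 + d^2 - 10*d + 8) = (d^2 - 13*d + 42)/(d^2 + 3*d - 4)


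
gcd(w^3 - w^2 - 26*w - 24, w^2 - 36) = w - 6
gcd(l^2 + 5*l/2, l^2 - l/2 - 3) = 1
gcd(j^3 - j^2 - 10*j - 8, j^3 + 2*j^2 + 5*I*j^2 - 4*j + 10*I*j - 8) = j + 2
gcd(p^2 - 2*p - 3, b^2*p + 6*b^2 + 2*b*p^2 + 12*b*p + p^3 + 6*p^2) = 1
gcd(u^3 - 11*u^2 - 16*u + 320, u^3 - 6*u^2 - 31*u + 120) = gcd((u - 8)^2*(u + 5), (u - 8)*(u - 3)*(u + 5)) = u^2 - 3*u - 40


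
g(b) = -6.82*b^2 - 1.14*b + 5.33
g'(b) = -13.64*b - 1.14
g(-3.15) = -58.75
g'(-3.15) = 41.83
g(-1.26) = -4.06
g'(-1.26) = 16.05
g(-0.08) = 5.38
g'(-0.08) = -0.05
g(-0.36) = 4.86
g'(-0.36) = 3.77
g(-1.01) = -0.48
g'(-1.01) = 12.64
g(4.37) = -129.89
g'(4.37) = -60.75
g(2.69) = -47.09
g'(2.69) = -37.83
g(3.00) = -59.47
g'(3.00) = -42.06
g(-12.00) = -963.07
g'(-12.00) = 162.54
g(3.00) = -59.47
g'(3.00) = -42.06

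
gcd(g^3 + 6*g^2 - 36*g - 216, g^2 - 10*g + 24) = g - 6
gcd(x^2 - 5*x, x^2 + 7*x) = x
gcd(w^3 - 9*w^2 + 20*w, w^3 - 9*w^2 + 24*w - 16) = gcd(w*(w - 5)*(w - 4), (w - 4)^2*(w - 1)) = w - 4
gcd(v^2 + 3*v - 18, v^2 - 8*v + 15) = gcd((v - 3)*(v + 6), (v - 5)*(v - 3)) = v - 3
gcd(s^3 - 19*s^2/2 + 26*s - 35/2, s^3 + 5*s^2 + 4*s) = 1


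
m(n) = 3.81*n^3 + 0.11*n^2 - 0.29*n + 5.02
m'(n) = 11.43*n^2 + 0.22*n - 0.29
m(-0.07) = 5.04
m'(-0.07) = -0.25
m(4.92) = 460.01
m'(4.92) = 277.47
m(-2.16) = -32.24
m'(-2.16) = 52.56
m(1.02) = 8.88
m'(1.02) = 11.83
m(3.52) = 171.53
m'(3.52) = 142.11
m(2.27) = 49.49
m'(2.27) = 59.11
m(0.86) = 7.28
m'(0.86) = 8.35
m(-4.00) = -235.90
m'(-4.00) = 181.71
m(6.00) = 830.20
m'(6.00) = 412.51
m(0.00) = 5.02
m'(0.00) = -0.29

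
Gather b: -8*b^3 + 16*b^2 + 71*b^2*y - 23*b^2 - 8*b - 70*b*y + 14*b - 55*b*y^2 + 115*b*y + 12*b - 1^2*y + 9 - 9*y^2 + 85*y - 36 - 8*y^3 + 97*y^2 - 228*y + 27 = -8*b^3 + b^2*(71*y - 7) + b*(-55*y^2 + 45*y + 18) - 8*y^3 + 88*y^2 - 144*y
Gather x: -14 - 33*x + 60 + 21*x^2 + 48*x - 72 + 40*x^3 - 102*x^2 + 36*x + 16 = 40*x^3 - 81*x^2 + 51*x - 10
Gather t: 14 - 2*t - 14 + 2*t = 0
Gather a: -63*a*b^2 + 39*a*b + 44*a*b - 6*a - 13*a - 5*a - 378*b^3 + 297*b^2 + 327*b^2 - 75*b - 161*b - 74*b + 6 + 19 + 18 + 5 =a*(-63*b^2 + 83*b - 24) - 378*b^3 + 624*b^2 - 310*b + 48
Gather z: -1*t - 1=-t - 1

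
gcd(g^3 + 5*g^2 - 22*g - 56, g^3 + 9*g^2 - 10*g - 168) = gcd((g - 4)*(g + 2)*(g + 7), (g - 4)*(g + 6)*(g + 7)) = g^2 + 3*g - 28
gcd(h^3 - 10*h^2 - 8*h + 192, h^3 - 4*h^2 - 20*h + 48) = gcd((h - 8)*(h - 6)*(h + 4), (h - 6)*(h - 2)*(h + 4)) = h^2 - 2*h - 24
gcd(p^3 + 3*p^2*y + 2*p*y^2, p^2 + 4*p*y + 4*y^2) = p + 2*y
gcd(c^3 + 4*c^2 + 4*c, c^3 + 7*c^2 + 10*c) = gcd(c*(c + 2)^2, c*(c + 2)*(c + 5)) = c^2 + 2*c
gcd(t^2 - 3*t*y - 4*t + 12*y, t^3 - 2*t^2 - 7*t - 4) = t - 4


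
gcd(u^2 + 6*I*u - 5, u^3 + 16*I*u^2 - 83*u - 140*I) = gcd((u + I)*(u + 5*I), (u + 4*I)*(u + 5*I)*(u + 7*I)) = u + 5*I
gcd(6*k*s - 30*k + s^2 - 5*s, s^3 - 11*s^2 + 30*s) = s - 5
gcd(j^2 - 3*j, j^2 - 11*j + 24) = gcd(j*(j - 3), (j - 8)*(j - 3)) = j - 3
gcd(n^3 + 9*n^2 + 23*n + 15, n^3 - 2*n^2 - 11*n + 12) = n + 3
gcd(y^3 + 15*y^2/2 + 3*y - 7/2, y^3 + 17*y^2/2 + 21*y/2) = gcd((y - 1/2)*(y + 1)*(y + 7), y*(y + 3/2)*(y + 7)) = y + 7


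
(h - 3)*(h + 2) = h^2 - h - 6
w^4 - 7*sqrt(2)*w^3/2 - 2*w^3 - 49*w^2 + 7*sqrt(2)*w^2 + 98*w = w*(w - 2)*(w - 7*sqrt(2))*(w + 7*sqrt(2)/2)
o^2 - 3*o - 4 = (o - 4)*(o + 1)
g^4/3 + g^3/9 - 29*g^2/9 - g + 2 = (g/3 + 1)*(g - 3)*(g - 2/3)*(g + 1)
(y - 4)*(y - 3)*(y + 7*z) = y^3 + 7*y^2*z - 7*y^2 - 49*y*z + 12*y + 84*z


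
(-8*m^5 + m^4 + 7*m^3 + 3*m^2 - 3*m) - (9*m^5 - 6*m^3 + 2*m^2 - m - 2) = -17*m^5 + m^4 + 13*m^3 + m^2 - 2*m + 2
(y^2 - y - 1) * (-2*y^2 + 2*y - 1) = -2*y^4 + 4*y^3 - y^2 - y + 1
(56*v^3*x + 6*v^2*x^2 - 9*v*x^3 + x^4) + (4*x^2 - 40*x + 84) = 56*v^3*x + 6*v^2*x^2 - 9*v*x^3 + x^4 + 4*x^2 - 40*x + 84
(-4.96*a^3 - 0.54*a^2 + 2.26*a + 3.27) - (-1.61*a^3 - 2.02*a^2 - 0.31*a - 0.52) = -3.35*a^3 + 1.48*a^2 + 2.57*a + 3.79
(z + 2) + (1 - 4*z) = 3 - 3*z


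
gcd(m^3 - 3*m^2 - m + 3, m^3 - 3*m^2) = m - 3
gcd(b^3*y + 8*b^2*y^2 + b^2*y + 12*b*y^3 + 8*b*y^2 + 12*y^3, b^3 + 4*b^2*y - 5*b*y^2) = 1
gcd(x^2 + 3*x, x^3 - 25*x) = x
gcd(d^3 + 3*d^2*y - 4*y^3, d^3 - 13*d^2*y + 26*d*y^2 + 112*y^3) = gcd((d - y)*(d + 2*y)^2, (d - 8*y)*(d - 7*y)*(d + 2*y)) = d + 2*y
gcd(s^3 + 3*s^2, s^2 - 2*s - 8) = 1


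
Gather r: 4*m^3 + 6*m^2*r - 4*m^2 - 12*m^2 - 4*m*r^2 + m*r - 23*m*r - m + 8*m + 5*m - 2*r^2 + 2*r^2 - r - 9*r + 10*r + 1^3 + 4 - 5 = 4*m^3 - 16*m^2 - 4*m*r^2 + 12*m + r*(6*m^2 - 22*m)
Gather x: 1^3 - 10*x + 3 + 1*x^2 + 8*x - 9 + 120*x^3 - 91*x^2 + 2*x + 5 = 120*x^3 - 90*x^2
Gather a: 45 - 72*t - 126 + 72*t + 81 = 0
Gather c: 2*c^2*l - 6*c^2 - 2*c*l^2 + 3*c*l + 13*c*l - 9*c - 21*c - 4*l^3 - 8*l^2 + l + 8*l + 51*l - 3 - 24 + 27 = c^2*(2*l - 6) + c*(-2*l^2 + 16*l - 30) - 4*l^3 - 8*l^2 + 60*l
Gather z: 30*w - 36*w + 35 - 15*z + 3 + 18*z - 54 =-6*w + 3*z - 16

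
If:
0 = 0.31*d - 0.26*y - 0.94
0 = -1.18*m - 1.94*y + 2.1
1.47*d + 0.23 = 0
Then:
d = -0.16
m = 8.03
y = -3.80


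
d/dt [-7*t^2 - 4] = -14*t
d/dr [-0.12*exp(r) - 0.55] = -0.12*exp(r)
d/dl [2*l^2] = 4*l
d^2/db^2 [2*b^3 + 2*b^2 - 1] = 12*b + 4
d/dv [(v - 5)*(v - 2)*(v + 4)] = 3*v^2 - 6*v - 18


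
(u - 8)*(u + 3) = u^2 - 5*u - 24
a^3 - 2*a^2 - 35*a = a*(a - 7)*(a + 5)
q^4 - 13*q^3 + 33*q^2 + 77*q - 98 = (q - 7)^2*(q - 1)*(q + 2)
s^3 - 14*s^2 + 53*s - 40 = (s - 8)*(s - 5)*(s - 1)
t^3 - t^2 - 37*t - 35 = (t - 7)*(t + 1)*(t + 5)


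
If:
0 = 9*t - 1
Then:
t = 1/9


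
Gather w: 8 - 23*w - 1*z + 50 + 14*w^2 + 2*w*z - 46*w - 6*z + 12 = 14*w^2 + w*(2*z - 69) - 7*z + 70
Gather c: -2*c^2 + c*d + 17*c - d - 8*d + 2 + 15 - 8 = -2*c^2 + c*(d + 17) - 9*d + 9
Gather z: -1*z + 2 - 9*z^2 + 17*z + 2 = -9*z^2 + 16*z + 4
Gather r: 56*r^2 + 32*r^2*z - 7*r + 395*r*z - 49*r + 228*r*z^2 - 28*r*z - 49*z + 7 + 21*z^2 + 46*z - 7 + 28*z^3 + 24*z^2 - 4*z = r^2*(32*z + 56) + r*(228*z^2 + 367*z - 56) + 28*z^3 + 45*z^2 - 7*z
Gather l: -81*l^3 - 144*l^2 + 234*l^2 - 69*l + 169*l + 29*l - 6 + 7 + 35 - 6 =-81*l^3 + 90*l^2 + 129*l + 30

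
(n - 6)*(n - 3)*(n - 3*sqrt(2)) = n^3 - 9*n^2 - 3*sqrt(2)*n^2 + 18*n + 27*sqrt(2)*n - 54*sqrt(2)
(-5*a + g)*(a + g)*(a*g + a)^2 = -5*a^4*g^2 - 10*a^4*g - 5*a^4 - 4*a^3*g^3 - 8*a^3*g^2 - 4*a^3*g + a^2*g^4 + 2*a^2*g^3 + a^2*g^2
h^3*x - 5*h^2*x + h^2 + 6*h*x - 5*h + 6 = (h - 3)*(h - 2)*(h*x + 1)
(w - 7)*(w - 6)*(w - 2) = w^3 - 15*w^2 + 68*w - 84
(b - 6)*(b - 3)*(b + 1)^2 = b^4 - 7*b^3 + b^2 + 27*b + 18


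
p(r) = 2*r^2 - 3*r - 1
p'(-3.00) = -15.00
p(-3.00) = 26.00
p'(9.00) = 33.00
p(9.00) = 134.00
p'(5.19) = 17.76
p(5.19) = 37.30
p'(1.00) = 1.00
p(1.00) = -2.00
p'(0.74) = -0.04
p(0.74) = -2.12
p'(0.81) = 0.24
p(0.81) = -2.12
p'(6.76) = 24.04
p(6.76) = 70.12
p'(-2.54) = -13.16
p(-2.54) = 19.52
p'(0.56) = -0.76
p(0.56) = -2.05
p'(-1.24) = -7.96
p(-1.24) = 5.80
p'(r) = 4*r - 3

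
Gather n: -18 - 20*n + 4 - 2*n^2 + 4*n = -2*n^2 - 16*n - 14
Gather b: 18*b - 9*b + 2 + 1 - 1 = 9*b + 2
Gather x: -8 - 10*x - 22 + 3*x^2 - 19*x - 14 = 3*x^2 - 29*x - 44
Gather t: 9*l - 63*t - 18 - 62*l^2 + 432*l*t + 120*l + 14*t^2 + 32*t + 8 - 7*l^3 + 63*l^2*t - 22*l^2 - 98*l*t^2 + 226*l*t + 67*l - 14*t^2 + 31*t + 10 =-7*l^3 - 84*l^2 - 98*l*t^2 + 196*l + t*(63*l^2 + 658*l)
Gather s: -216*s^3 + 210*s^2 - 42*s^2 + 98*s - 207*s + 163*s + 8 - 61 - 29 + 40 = -216*s^3 + 168*s^2 + 54*s - 42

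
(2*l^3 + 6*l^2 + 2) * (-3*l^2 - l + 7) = -6*l^5 - 20*l^4 + 8*l^3 + 36*l^2 - 2*l + 14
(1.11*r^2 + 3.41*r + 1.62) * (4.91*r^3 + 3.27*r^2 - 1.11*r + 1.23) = 5.4501*r^5 + 20.3728*r^4 + 17.8728*r^3 + 2.8776*r^2 + 2.3961*r + 1.9926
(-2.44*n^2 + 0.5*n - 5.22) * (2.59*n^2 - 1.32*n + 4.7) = -6.3196*n^4 + 4.5158*n^3 - 25.6478*n^2 + 9.2404*n - 24.534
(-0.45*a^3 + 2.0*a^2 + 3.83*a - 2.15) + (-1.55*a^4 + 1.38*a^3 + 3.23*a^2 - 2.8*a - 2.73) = -1.55*a^4 + 0.93*a^3 + 5.23*a^2 + 1.03*a - 4.88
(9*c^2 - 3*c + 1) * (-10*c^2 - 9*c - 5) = -90*c^4 - 51*c^3 - 28*c^2 + 6*c - 5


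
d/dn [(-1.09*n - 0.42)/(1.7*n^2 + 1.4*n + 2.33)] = (1.853*n^2 + 1.428*n - 1.9517)/(2.89*n^4 + 4.76*n^3 + 9.882*n^2 + 6.524*n + 5.4289)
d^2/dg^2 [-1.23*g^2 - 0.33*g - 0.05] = -2.46000000000000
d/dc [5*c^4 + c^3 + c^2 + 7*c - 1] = 20*c^3 + 3*c^2 + 2*c + 7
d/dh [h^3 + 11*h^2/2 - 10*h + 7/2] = 3*h^2 + 11*h - 10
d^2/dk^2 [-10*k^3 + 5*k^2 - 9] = 10 - 60*k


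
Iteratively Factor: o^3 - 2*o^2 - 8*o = (o + 2)*(o^2 - 4*o) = (o - 4)*(o + 2)*(o)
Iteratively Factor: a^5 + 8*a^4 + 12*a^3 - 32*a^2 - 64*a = (a + 4)*(a^4 + 4*a^3 - 4*a^2 - 16*a) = a*(a + 4)*(a^3 + 4*a^2 - 4*a - 16) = a*(a + 4)^2*(a^2 - 4) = a*(a - 2)*(a + 4)^2*(a + 2)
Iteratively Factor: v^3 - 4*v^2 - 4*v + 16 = (v - 2)*(v^2 - 2*v - 8) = (v - 4)*(v - 2)*(v + 2)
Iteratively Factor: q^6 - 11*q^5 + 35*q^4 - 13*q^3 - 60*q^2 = (q - 5)*(q^5 - 6*q^4 + 5*q^3 + 12*q^2) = q*(q - 5)*(q^4 - 6*q^3 + 5*q^2 + 12*q) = q*(q - 5)*(q - 4)*(q^3 - 2*q^2 - 3*q) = q*(q - 5)*(q - 4)*(q - 3)*(q^2 + q) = q^2*(q - 5)*(q - 4)*(q - 3)*(q + 1)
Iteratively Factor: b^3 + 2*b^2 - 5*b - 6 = (b - 2)*(b^2 + 4*b + 3) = (b - 2)*(b + 3)*(b + 1)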